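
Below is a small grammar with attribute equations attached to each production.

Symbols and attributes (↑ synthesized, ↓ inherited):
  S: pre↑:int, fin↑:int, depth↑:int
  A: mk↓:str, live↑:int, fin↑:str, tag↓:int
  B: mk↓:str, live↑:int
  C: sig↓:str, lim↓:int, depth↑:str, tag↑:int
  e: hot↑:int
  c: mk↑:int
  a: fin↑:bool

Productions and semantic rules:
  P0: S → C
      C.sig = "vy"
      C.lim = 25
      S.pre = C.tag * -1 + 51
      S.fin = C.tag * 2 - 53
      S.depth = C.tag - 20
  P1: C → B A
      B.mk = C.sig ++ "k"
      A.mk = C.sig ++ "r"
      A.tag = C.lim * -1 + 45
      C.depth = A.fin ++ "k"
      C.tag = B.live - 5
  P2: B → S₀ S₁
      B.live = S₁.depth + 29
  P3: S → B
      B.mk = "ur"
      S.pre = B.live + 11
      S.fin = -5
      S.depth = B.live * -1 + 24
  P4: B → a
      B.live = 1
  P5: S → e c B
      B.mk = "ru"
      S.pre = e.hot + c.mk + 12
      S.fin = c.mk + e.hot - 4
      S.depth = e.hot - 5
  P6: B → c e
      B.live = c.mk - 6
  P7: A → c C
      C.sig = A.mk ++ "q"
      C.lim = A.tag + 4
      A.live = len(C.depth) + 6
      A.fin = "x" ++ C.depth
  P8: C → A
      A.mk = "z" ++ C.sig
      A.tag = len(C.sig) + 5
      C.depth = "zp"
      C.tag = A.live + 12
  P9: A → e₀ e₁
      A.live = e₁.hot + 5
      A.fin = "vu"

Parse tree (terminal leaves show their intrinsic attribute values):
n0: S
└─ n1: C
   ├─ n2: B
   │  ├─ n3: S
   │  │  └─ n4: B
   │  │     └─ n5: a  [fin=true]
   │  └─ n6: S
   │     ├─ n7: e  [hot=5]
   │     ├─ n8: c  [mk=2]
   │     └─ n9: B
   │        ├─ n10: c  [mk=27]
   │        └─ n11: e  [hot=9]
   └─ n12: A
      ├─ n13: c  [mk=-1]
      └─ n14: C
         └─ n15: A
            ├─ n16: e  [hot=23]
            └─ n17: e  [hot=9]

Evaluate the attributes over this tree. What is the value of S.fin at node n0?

1. n1.sig = "vy"  ["vy"]
2. n1.lim = 25  [25]
3. n2.mk = "vyk"  [C.sig ++ "k"]
4. n4.mk = "ur"  ["ur"]
5. n5.fin = true  [terminal]
6. n4.live = 1  [1]
7. n3.pre = 12  [B.live + 11]
8. n3.fin = -5  [-5]
9. n3.depth = 23  [B.live * -1 + 24]
10. n7.hot = 5  [terminal]
11. n8.mk = 2  [terminal]
12. n9.mk = "ru"  ["ru"]
13. n10.mk = 27  [terminal]
14. n11.hot = 9  [terminal]
15. n9.live = 21  [c.mk - 6]
16. n6.pre = 19  [e.hot + c.mk + 12]
17. n6.fin = 3  [c.mk + e.hot - 4]
18. n6.depth = 0  [e.hot - 5]
19. n2.live = 29  [S₁.depth + 29]
20. n12.mk = "vyr"  [C.sig ++ "r"]
21. n12.tag = 20  [C.lim * -1 + 45]
22. n13.mk = -1  [terminal]
23. n14.sig = "vyrq"  [A.mk ++ "q"]
24. n14.lim = 24  [A.tag + 4]
25. n15.mk = "zvyrq"  ["z" ++ C.sig]
26. n15.tag = 9  [len(C.sig) + 5]
27. n16.hot = 23  [terminal]
28. n17.hot = 9  [terminal]
29. n15.live = 14  [e₁.hot + 5]
30. n15.fin = "vu"  ["vu"]
31. n14.depth = "zp"  ["zp"]
32. n14.tag = 26  [A.live + 12]
33. n12.live = 8  [len(C.depth) + 6]
34. n12.fin = "xzp"  ["x" ++ C.depth]
35. n1.depth = "xzpk"  [A.fin ++ "k"]
36. n1.tag = 24  [B.live - 5]
37. n0.pre = 27  [C.tag * -1 + 51]
38. n0.fin = -5  [C.tag * 2 - 53]
39. n0.depth = 4  [C.tag - 20]

-5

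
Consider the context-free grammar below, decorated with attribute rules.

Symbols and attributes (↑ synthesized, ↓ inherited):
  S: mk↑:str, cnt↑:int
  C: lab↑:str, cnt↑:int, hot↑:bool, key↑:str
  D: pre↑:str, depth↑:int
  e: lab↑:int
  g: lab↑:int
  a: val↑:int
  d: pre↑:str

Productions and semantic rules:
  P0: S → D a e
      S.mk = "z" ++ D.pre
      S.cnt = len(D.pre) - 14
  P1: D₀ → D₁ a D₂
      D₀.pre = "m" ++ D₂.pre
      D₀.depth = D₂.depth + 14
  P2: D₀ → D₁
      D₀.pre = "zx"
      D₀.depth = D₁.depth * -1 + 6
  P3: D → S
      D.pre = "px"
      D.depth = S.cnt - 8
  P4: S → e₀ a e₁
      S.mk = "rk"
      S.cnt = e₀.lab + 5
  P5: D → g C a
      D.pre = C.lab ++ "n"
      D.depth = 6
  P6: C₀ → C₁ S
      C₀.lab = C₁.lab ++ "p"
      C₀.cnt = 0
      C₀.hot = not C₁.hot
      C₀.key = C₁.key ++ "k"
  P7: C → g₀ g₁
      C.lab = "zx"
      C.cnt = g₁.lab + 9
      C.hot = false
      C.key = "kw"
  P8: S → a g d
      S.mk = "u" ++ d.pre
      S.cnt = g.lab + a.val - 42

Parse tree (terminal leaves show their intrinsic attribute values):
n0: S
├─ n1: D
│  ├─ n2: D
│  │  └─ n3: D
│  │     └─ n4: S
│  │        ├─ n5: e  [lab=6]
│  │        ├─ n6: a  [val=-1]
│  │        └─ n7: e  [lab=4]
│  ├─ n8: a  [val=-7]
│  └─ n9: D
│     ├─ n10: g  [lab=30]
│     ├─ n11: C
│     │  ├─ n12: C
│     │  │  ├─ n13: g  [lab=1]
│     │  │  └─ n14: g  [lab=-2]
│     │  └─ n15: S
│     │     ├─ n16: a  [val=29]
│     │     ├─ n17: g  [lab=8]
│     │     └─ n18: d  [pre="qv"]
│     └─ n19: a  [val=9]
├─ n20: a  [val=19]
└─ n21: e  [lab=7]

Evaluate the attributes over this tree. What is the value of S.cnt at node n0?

-9

1. n5.lab = 6  [terminal]
2. n6.val = -1  [terminal]
3. n7.lab = 4  [terminal]
4. n4.mk = "rk"  ["rk"]
5. n4.cnt = 11  [e₀.lab + 5]
6. n3.pre = "px"  ["px"]
7. n3.depth = 3  [S.cnt - 8]
8. n2.pre = "zx"  ["zx"]
9. n2.depth = 3  [D₁.depth * -1 + 6]
10. n8.val = -7  [terminal]
11. n10.lab = 30  [terminal]
12. n13.lab = 1  [terminal]
13. n14.lab = -2  [terminal]
14. n12.lab = "zx"  ["zx"]
15. n12.cnt = 7  [g₁.lab + 9]
16. n12.hot = false  [false]
17. n12.key = "kw"  ["kw"]
18. n16.val = 29  [terminal]
19. n17.lab = 8  [terminal]
20. n18.pre = "qv"  [terminal]
21. n15.mk = "uqv"  ["u" ++ d.pre]
22. n15.cnt = -5  [g.lab + a.val - 42]
23. n11.lab = "zxp"  [C₁.lab ++ "p"]
24. n11.cnt = 0  [0]
25. n11.hot = true  [not C₁.hot]
26. n11.key = "kwk"  [C₁.key ++ "k"]
27. n19.val = 9  [terminal]
28. n9.pre = "zxpn"  [C.lab ++ "n"]
29. n9.depth = 6  [6]
30. n1.pre = "mzxpn"  ["m" ++ D₂.pre]
31. n1.depth = 20  [D₂.depth + 14]
32. n20.val = 19  [terminal]
33. n21.lab = 7  [terminal]
34. n0.mk = "zmzxpn"  ["z" ++ D.pre]
35. n0.cnt = -9  [len(D.pre) - 14]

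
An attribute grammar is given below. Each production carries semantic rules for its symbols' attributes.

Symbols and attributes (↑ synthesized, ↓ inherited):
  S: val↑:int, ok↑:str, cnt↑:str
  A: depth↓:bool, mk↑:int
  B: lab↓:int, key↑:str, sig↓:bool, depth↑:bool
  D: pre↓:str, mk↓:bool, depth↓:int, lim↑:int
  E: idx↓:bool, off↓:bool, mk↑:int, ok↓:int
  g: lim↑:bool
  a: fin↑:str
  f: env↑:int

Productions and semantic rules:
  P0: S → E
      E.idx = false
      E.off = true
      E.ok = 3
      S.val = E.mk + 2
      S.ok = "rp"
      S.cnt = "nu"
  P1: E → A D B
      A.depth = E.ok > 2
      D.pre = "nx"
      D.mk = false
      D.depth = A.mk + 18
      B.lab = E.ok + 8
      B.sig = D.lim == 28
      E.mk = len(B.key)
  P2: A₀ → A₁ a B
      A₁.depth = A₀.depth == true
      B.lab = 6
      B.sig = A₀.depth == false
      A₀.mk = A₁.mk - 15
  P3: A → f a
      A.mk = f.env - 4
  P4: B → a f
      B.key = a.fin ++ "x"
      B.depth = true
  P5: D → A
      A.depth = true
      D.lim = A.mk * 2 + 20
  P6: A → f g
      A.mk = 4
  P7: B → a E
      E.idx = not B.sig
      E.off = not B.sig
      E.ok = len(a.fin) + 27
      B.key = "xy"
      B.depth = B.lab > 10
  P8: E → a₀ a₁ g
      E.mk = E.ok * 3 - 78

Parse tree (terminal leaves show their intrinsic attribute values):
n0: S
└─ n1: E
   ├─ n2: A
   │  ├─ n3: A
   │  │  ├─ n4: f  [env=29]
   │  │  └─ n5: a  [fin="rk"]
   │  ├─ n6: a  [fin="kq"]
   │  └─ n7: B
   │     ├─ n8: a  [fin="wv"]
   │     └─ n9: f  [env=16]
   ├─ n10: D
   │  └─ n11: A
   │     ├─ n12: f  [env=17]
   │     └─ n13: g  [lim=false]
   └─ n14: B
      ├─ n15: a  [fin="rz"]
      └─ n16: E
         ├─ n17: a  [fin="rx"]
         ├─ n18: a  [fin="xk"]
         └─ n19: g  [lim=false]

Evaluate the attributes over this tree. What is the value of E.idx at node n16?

false

1. n1.idx = false  [false]
2. n1.off = true  [true]
3. n1.ok = 3  [3]
4. n2.depth = true  [E.ok > 2]
5. n3.depth = true  [A₀.depth == true]
6. n4.env = 29  [terminal]
7. n5.fin = "rk"  [terminal]
8. n3.mk = 25  [f.env - 4]
9. n6.fin = "kq"  [terminal]
10. n7.lab = 6  [6]
11. n7.sig = false  [A₀.depth == false]
12. n8.fin = "wv"  [terminal]
13. n9.env = 16  [terminal]
14. n7.key = "wvx"  [a.fin ++ "x"]
15. n7.depth = true  [true]
16. n2.mk = 10  [A₁.mk - 15]
17. n10.pre = "nx"  ["nx"]
18. n10.mk = false  [false]
19. n10.depth = 28  [A.mk + 18]
20. n11.depth = true  [true]
21. n12.env = 17  [terminal]
22. n13.lim = false  [terminal]
23. n11.mk = 4  [4]
24. n10.lim = 28  [A.mk * 2 + 20]
25. n14.lab = 11  [E.ok + 8]
26. n14.sig = true  [D.lim == 28]
27. n15.fin = "rz"  [terminal]
28. n16.idx = false  [not B.sig]
29. n16.off = false  [not B.sig]
30. n16.ok = 29  [len(a.fin) + 27]
31. n17.fin = "rx"  [terminal]
32. n18.fin = "xk"  [terminal]
33. n19.lim = false  [terminal]
34. n16.mk = 9  [E.ok * 3 - 78]
35. n14.key = "xy"  ["xy"]
36. n14.depth = true  [B.lab > 10]
37. n1.mk = 2  [len(B.key)]
38. n0.val = 4  [E.mk + 2]
39. n0.ok = "rp"  ["rp"]
40. n0.cnt = "nu"  ["nu"]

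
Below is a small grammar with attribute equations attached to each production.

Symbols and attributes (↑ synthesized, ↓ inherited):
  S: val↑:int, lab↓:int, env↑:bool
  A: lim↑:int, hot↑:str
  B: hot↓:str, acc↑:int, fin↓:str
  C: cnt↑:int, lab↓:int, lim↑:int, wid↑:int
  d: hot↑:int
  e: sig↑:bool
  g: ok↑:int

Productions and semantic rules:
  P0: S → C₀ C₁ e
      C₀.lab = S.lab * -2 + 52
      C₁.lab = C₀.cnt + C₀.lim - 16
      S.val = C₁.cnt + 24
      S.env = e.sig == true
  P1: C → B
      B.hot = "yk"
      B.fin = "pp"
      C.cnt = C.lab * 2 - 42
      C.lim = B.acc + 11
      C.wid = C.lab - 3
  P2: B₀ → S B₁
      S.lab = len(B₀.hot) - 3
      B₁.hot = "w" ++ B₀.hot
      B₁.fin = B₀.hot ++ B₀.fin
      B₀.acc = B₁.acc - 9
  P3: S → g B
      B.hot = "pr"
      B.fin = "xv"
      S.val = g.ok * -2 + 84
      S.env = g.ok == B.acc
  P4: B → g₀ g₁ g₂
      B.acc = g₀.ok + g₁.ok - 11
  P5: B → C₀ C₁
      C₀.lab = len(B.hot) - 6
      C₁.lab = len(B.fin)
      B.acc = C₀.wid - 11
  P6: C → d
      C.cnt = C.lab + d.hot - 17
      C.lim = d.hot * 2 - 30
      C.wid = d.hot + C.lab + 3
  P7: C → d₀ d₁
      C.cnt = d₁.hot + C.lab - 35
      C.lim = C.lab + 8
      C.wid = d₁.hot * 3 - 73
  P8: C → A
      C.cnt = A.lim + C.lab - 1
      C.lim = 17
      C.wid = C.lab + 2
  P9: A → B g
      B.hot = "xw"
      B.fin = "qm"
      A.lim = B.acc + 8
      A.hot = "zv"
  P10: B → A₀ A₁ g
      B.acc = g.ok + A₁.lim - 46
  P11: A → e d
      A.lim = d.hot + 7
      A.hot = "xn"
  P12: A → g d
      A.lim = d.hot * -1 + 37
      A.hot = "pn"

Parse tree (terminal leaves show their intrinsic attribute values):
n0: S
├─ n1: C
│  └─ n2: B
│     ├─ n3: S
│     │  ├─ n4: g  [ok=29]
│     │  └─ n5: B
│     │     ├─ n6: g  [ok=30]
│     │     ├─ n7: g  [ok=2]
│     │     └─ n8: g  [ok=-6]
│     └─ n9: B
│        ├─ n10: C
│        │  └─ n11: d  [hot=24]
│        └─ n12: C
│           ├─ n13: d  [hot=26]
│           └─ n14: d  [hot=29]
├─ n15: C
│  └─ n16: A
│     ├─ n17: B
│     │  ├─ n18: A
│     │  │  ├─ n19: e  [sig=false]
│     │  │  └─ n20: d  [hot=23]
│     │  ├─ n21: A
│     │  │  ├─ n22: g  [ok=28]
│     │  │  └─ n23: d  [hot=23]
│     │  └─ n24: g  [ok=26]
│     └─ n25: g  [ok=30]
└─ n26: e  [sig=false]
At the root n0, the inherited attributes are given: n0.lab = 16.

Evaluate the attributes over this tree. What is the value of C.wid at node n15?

-1

1. n0.lab = 16  [given at root]
2. n1.lab = 20  [S.lab * -2 + 52]
3. n2.hot = "yk"  ["yk"]
4. n2.fin = "pp"  ["pp"]
5. n3.lab = -1  [len(B₀.hot) - 3]
6. n4.ok = 29  [terminal]
7. n5.hot = "pr"  ["pr"]
8. n5.fin = "xv"  ["xv"]
9. n6.ok = 30  [terminal]
10. n7.ok = 2  [terminal]
11. n8.ok = -6  [terminal]
12. n5.acc = 21  [g₀.ok + g₁.ok - 11]
13. n3.val = 26  [g.ok * -2 + 84]
14. n3.env = false  [g.ok == B.acc]
15. n9.hot = "wyk"  ["w" ++ B₀.hot]
16. n9.fin = "ykpp"  [B₀.hot ++ B₀.fin]
17. n10.lab = -3  [len(B.hot) - 6]
18. n11.hot = 24  [terminal]
19. n10.cnt = 4  [C.lab + d.hot - 17]
20. n10.lim = 18  [d.hot * 2 - 30]
21. n10.wid = 24  [d.hot + C.lab + 3]
22. n12.lab = 4  [len(B.fin)]
23. n13.hot = 26  [terminal]
24. n14.hot = 29  [terminal]
25. n12.cnt = -2  [d₁.hot + C.lab - 35]
26. n12.lim = 12  [C.lab + 8]
27. n12.wid = 14  [d₁.hot * 3 - 73]
28. n9.acc = 13  [C₀.wid - 11]
29. n2.acc = 4  [B₁.acc - 9]
30. n1.cnt = -2  [C.lab * 2 - 42]
31. n1.lim = 15  [B.acc + 11]
32. n1.wid = 17  [C.lab - 3]
33. n15.lab = -3  [C₀.cnt + C₀.lim - 16]
34. n17.hot = "xw"  ["xw"]
35. n17.fin = "qm"  ["qm"]
36. n19.sig = false  [terminal]
37. n20.hot = 23  [terminal]
38. n18.lim = 30  [d.hot + 7]
39. n18.hot = "xn"  ["xn"]
40. n22.ok = 28  [terminal]
41. n23.hot = 23  [terminal]
42. n21.lim = 14  [d.hot * -1 + 37]
43. n21.hot = "pn"  ["pn"]
44. n24.ok = 26  [terminal]
45. n17.acc = -6  [g.ok + A₁.lim - 46]
46. n25.ok = 30  [terminal]
47. n16.lim = 2  [B.acc + 8]
48. n16.hot = "zv"  ["zv"]
49. n15.cnt = -2  [A.lim + C.lab - 1]
50. n15.lim = 17  [17]
51. n15.wid = -1  [C.lab + 2]
52. n26.sig = false  [terminal]
53. n0.val = 22  [C₁.cnt + 24]
54. n0.env = false  [e.sig == true]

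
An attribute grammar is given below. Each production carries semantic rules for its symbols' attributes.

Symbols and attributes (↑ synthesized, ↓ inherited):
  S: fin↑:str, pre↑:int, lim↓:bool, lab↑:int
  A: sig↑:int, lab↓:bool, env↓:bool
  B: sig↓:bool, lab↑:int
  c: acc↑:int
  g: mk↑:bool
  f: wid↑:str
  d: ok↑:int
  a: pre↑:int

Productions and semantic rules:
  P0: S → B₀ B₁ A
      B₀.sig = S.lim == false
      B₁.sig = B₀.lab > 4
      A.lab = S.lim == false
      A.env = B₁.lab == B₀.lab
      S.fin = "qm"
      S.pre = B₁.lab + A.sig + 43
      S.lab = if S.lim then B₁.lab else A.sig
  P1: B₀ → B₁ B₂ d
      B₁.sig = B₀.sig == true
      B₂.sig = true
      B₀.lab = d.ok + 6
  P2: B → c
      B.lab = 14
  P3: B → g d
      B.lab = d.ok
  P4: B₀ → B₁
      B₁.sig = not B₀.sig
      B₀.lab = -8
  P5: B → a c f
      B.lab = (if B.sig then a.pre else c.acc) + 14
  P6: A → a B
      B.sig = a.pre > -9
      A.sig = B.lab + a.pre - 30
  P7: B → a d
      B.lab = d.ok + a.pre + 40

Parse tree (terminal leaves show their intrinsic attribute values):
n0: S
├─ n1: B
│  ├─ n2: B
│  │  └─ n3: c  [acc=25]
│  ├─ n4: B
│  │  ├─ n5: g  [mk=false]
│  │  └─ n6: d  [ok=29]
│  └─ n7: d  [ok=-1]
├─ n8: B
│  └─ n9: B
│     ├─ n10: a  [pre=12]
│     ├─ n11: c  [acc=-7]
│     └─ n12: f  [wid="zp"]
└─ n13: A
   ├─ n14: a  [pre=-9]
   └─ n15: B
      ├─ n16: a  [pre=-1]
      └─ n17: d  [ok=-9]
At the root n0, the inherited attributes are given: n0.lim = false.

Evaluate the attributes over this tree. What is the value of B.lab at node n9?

7

1. n0.lim = false  [given at root]
2. n1.sig = true  [S.lim == false]
3. n2.sig = true  [B₀.sig == true]
4. n3.acc = 25  [terminal]
5. n2.lab = 14  [14]
6. n4.sig = true  [true]
7. n5.mk = false  [terminal]
8. n6.ok = 29  [terminal]
9. n4.lab = 29  [d.ok]
10. n7.ok = -1  [terminal]
11. n1.lab = 5  [d.ok + 6]
12. n8.sig = true  [B₀.lab > 4]
13. n9.sig = false  [not B₀.sig]
14. n10.pre = 12  [terminal]
15. n11.acc = -7  [terminal]
16. n12.wid = "zp"  [terminal]
17. n9.lab = 7  [(if B.sig then a.pre else c.acc) + 14]
18. n8.lab = -8  [-8]
19. n13.lab = true  [S.lim == false]
20. n13.env = false  [B₁.lab == B₀.lab]
21. n14.pre = -9  [terminal]
22. n15.sig = false  [a.pre > -9]
23. n16.pre = -1  [terminal]
24. n17.ok = -9  [terminal]
25. n15.lab = 30  [d.ok + a.pre + 40]
26. n13.sig = -9  [B.lab + a.pre - 30]
27. n0.fin = "qm"  ["qm"]
28. n0.pre = 26  [B₁.lab + A.sig + 43]
29. n0.lab = -9  [if S.lim then B₁.lab else A.sig]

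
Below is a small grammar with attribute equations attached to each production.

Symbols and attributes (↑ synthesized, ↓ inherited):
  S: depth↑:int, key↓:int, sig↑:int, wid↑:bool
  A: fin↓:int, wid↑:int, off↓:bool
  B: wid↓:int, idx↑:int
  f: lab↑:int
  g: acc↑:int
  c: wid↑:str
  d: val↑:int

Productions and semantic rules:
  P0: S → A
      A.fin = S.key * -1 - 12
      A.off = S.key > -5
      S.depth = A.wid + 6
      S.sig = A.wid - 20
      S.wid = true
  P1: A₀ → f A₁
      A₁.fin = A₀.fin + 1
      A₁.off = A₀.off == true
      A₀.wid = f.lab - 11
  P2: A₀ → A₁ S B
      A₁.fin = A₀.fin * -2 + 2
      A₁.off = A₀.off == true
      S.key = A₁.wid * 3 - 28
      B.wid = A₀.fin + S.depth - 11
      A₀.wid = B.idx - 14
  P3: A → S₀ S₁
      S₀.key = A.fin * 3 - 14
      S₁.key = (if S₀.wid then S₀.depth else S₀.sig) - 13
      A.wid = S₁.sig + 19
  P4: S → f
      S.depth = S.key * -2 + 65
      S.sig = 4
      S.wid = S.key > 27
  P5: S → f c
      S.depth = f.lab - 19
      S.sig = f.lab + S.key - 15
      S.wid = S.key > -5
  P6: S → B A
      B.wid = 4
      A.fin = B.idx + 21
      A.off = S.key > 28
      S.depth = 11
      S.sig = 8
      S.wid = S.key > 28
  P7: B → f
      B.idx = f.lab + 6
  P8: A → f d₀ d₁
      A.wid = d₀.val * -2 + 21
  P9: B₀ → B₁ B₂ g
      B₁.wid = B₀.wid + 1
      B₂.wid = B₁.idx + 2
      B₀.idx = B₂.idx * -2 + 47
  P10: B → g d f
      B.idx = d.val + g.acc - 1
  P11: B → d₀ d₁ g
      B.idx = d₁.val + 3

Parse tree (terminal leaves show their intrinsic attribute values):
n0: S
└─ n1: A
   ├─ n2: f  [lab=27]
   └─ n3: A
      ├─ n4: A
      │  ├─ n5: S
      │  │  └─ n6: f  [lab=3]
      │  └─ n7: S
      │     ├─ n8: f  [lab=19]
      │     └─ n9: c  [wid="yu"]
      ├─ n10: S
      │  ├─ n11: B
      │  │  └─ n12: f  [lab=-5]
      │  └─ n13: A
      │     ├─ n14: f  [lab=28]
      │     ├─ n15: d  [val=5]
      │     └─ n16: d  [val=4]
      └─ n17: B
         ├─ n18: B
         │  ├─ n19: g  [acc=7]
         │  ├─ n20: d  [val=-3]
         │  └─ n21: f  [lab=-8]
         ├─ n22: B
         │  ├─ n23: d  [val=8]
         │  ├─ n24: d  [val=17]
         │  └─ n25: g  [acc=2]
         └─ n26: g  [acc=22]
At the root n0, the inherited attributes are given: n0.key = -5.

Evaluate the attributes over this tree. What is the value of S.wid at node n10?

true

1. n0.key = -5  [given at root]
2. n1.fin = -7  [S.key * -1 - 12]
3. n1.off = false  [S.key > -5]
4. n2.lab = 27  [terminal]
5. n3.fin = -6  [A₀.fin + 1]
6. n3.off = false  [A₀.off == true]
7. n4.fin = 14  [A₀.fin * -2 + 2]
8. n4.off = false  [A₀.off == true]
9. n5.key = 28  [A.fin * 3 - 14]
10. n6.lab = 3  [terminal]
11. n5.depth = 9  [S.key * -2 + 65]
12. n5.sig = 4  [4]
13. n5.wid = true  [S.key > 27]
14. n7.key = -4  [(if S₀.wid then S₀.depth else S₀.sig) - 13]
15. n8.lab = 19  [terminal]
16. n9.wid = "yu"  [terminal]
17. n7.depth = 0  [f.lab - 19]
18. n7.sig = 0  [f.lab + S.key - 15]
19. n7.wid = true  [S.key > -5]
20. n4.wid = 19  [S₁.sig + 19]
21. n10.key = 29  [A₁.wid * 3 - 28]
22. n11.wid = 4  [4]
23. n12.lab = -5  [terminal]
24. n11.idx = 1  [f.lab + 6]
25. n13.fin = 22  [B.idx + 21]
26. n13.off = true  [S.key > 28]
27. n14.lab = 28  [terminal]
28. n15.val = 5  [terminal]
29. n16.val = 4  [terminal]
30. n13.wid = 11  [d₀.val * -2 + 21]
31. n10.depth = 11  [11]
32. n10.sig = 8  [8]
33. n10.wid = true  [S.key > 28]
34. n17.wid = -6  [A₀.fin + S.depth - 11]
35. n18.wid = -5  [B₀.wid + 1]
36. n19.acc = 7  [terminal]
37. n20.val = -3  [terminal]
38. n21.lab = -8  [terminal]
39. n18.idx = 3  [d.val + g.acc - 1]
40. n22.wid = 5  [B₁.idx + 2]
41. n23.val = 8  [terminal]
42. n24.val = 17  [terminal]
43. n25.acc = 2  [terminal]
44. n22.idx = 20  [d₁.val + 3]
45. n26.acc = 22  [terminal]
46. n17.idx = 7  [B₂.idx * -2 + 47]
47. n3.wid = -7  [B.idx - 14]
48. n1.wid = 16  [f.lab - 11]
49. n0.depth = 22  [A.wid + 6]
50. n0.sig = -4  [A.wid - 20]
51. n0.wid = true  [true]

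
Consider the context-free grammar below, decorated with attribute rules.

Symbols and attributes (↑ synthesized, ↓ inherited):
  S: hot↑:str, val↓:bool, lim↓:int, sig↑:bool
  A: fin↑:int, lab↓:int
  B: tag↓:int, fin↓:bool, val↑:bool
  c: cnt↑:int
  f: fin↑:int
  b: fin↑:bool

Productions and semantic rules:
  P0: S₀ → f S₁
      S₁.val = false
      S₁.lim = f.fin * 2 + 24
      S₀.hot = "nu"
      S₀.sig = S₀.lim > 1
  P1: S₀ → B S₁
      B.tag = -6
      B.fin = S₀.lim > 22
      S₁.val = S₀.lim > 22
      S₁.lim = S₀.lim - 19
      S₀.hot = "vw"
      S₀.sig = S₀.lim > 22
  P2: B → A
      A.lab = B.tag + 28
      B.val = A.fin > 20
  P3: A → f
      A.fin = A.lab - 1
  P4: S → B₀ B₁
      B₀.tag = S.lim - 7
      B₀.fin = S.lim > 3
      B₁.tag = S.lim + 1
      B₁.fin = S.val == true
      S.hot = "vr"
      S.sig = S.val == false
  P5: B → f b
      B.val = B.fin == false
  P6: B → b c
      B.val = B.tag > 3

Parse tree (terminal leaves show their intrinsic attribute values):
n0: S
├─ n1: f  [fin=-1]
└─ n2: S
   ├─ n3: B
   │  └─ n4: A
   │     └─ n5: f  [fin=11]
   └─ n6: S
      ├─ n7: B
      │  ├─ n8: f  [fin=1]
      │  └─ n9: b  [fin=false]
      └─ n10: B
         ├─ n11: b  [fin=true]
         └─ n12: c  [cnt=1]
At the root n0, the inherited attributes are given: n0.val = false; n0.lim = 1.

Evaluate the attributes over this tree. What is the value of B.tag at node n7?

-4

1. n0.val = false  [given at root]
2. n0.lim = 1  [given at root]
3. n1.fin = -1  [terminal]
4. n2.val = false  [false]
5. n2.lim = 22  [f.fin * 2 + 24]
6. n3.tag = -6  [-6]
7. n3.fin = false  [S₀.lim > 22]
8. n4.lab = 22  [B.tag + 28]
9. n5.fin = 11  [terminal]
10. n4.fin = 21  [A.lab - 1]
11. n3.val = true  [A.fin > 20]
12. n6.val = false  [S₀.lim > 22]
13. n6.lim = 3  [S₀.lim - 19]
14. n7.tag = -4  [S.lim - 7]
15. n7.fin = false  [S.lim > 3]
16. n8.fin = 1  [terminal]
17. n9.fin = false  [terminal]
18. n7.val = true  [B.fin == false]
19. n10.tag = 4  [S.lim + 1]
20. n10.fin = false  [S.val == true]
21. n11.fin = true  [terminal]
22. n12.cnt = 1  [terminal]
23. n10.val = true  [B.tag > 3]
24. n6.hot = "vr"  ["vr"]
25. n6.sig = true  [S.val == false]
26. n2.hot = "vw"  ["vw"]
27. n2.sig = false  [S₀.lim > 22]
28. n0.hot = "nu"  ["nu"]
29. n0.sig = false  [S₀.lim > 1]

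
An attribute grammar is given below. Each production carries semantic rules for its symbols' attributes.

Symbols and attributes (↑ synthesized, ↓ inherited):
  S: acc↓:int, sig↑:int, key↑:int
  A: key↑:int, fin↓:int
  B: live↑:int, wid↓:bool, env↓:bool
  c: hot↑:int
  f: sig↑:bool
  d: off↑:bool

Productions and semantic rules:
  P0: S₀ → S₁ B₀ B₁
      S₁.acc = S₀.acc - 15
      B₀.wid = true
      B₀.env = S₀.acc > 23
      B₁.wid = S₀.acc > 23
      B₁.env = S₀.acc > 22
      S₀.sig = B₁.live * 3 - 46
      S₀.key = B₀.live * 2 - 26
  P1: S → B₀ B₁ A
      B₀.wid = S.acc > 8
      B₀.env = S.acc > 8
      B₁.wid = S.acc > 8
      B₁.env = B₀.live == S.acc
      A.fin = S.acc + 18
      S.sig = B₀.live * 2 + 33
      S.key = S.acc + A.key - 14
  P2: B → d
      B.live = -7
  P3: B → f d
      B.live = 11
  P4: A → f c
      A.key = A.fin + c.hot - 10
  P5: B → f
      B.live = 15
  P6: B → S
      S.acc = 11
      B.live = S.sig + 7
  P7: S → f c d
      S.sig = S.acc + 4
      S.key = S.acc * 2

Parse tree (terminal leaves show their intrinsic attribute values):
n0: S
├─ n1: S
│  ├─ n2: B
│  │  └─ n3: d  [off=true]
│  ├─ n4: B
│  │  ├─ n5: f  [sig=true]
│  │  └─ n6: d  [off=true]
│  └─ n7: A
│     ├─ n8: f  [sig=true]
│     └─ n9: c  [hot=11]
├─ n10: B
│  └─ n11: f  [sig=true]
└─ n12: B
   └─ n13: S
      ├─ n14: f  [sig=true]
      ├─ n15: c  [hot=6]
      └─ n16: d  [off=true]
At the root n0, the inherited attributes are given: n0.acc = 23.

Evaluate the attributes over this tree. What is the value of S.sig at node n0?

1. n0.acc = 23  [given at root]
2. n1.acc = 8  [S₀.acc - 15]
3. n2.wid = false  [S.acc > 8]
4. n2.env = false  [S.acc > 8]
5. n3.off = true  [terminal]
6. n2.live = -7  [-7]
7. n4.wid = false  [S.acc > 8]
8. n4.env = false  [B₀.live == S.acc]
9. n5.sig = true  [terminal]
10. n6.off = true  [terminal]
11. n4.live = 11  [11]
12. n7.fin = 26  [S.acc + 18]
13. n8.sig = true  [terminal]
14. n9.hot = 11  [terminal]
15. n7.key = 27  [A.fin + c.hot - 10]
16. n1.sig = 19  [B₀.live * 2 + 33]
17. n1.key = 21  [S.acc + A.key - 14]
18. n10.wid = true  [true]
19. n10.env = false  [S₀.acc > 23]
20. n11.sig = true  [terminal]
21. n10.live = 15  [15]
22. n12.wid = false  [S₀.acc > 23]
23. n12.env = true  [S₀.acc > 22]
24. n13.acc = 11  [11]
25. n14.sig = true  [terminal]
26. n15.hot = 6  [terminal]
27. n16.off = true  [terminal]
28. n13.sig = 15  [S.acc + 4]
29. n13.key = 22  [S.acc * 2]
30. n12.live = 22  [S.sig + 7]
31. n0.sig = 20  [B₁.live * 3 - 46]
32. n0.key = 4  [B₀.live * 2 - 26]

20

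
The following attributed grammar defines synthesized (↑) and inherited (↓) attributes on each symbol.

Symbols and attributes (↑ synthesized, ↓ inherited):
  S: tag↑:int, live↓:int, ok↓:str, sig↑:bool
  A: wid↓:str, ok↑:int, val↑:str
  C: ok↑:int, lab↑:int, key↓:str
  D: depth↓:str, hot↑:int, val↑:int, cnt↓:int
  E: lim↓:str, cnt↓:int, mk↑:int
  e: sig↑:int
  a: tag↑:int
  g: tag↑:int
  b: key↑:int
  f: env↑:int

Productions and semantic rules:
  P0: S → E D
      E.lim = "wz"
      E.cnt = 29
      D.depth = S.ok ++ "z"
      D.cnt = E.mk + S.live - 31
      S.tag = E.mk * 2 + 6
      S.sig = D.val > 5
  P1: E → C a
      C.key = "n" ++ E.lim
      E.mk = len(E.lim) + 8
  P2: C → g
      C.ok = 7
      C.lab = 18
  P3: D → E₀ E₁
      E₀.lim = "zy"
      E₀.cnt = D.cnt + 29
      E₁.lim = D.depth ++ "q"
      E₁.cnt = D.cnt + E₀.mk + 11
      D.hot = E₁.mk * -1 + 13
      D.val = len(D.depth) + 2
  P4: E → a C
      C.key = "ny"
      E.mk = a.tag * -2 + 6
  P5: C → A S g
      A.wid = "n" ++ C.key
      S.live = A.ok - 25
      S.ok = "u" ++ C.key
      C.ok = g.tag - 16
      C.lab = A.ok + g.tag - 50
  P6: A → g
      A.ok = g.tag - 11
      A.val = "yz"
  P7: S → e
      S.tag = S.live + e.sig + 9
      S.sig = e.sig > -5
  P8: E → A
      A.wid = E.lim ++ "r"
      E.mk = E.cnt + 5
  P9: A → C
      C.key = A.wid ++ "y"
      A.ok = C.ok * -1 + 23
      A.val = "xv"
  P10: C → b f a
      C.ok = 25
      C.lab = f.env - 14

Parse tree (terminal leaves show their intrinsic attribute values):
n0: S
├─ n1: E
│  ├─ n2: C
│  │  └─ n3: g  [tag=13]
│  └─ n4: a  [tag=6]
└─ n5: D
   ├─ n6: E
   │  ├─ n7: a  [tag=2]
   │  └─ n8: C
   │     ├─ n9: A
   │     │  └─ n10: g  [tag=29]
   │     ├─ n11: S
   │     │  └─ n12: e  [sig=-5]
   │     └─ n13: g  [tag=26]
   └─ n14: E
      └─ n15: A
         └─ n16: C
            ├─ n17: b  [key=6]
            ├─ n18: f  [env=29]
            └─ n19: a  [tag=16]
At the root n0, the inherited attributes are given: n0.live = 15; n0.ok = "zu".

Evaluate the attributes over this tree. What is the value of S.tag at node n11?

1. n0.live = 15  [given at root]
2. n0.ok = "zu"  [given at root]
3. n1.lim = "wz"  ["wz"]
4. n1.cnt = 29  [29]
5. n2.key = "nwz"  ["n" ++ E.lim]
6. n3.tag = 13  [terminal]
7. n2.ok = 7  [7]
8. n2.lab = 18  [18]
9. n4.tag = 6  [terminal]
10. n1.mk = 10  [len(E.lim) + 8]
11. n5.depth = "zuz"  [S.ok ++ "z"]
12. n5.cnt = -6  [E.mk + S.live - 31]
13. n6.lim = "zy"  ["zy"]
14. n6.cnt = 23  [D.cnt + 29]
15. n7.tag = 2  [terminal]
16. n8.key = "ny"  ["ny"]
17. n9.wid = "nny"  ["n" ++ C.key]
18. n10.tag = 29  [terminal]
19. n9.ok = 18  [g.tag - 11]
20. n9.val = "yz"  ["yz"]
21. n11.live = -7  [A.ok - 25]
22. n11.ok = "uny"  ["u" ++ C.key]
23. n12.sig = -5  [terminal]
24. n11.tag = -3  [S.live + e.sig + 9]
25. n11.sig = false  [e.sig > -5]
26. n13.tag = 26  [terminal]
27. n8.ok = 10  [g.tag - 16]
28. n8.lab = -6  [A.ok + g.tag - 50]
29. n6.mk = 2  [a.tag * -2 + 6]
30. n14.lim = "zuzq"  [D.depth ++ "q"]
31. n14.cnt = 7  [D.cnt + E₀.mk + 11]
32. n15.wid = "zuzqr"  [E.lim ++ "r"]
33. n16.key = "zuzqry"  [A.wid ++ "y"]
34. n17.key = 6  [terminal]
35. n18.env = 29  [terminal]
36. n19.tag = 16  [terminal]
37. n16.ok = 25  [25]
38. n16.lab = 15  [f.env - 14]
39. n15.ok = -2  [C.ok * -1 + 23]
40. n15.val = "xv"  ["xv"]
41. n14.mk = 12  [E.cnt + 5]
42. n5.hot = 1  [E₁.mk * -1 + 13]
43. n5.val = 5  [len(D.depth) + 2]
44. n0.tag = 26  [E.mk * 2 + 6]
45. n0.sig = false  [D.val > 5]

-3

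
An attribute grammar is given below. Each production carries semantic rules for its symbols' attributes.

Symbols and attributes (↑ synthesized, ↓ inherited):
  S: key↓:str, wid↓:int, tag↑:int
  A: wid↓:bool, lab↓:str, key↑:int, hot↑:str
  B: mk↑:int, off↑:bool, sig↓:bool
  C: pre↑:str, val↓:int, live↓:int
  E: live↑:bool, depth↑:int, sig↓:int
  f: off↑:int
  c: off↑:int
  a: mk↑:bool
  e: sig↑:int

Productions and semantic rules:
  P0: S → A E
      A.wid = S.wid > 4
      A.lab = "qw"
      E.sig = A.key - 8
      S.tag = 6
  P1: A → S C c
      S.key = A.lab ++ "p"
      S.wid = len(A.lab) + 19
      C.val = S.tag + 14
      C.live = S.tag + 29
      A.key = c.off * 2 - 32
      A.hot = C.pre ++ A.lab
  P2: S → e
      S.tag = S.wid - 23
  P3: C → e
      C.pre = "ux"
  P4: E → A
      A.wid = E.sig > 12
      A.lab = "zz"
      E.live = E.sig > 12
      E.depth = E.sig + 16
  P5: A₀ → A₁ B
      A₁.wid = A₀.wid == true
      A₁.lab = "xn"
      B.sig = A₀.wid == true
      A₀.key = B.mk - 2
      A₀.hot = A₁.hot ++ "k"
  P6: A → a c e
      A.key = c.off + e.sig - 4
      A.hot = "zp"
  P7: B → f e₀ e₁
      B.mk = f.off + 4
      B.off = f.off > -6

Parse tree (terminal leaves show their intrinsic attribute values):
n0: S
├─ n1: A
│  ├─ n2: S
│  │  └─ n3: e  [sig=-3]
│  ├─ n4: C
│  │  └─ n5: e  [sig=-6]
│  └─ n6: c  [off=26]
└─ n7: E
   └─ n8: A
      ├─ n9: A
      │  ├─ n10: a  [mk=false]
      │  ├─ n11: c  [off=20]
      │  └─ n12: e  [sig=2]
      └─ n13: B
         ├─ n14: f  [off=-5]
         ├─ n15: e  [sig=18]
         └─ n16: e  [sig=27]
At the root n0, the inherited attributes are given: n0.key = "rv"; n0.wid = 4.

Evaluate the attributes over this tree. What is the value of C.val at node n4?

12

1. n0.key = "rv"  [given at root]
2. n0.wid = 4  [given at root]
3. n1.wid = false  [S.wid > 4]
4. n1.lab = "qw"  ["qw"]
5. n2.key = "qwp"  [A.lab ++ "p"]
6. n2.wid = 21  [len(A.lab) + 19]
7. n3.sig = -3  [terminal]
8. n2.tag = -2  [S.wid - 23]
9. n4.val = 12  [S.tag + 14]
10. n4.live = 27  [S.tag + 29]
11. n5.sig = -6  [terminal]
12. n4.pre = "ux"  ["ux"]
13. n6.off = 26  [terminal]
14. n1.key = 20  [c.off * 2 - 32]
15. n1.hot = "uxqw"  [C.pre ++ A.lab]
16. n7.sig = 12  [A.key - 8]
17. n8.wid = false  [E.sig > 12]
18. n8.lab = "zz"  ["zz"]
19. n9.wid = false  [A₀.wid == true]
20. n9.lab = "xn"  ["xn"]
21. n10.mk = false  [terminal]
22. n11.off = 20  [terminal]
23. n12.sig = 2  [terminal]
24. n9.key = 18  [c.off + e.sig - 4]
25. n9.hot = "zp"  ["zp"]
26. n13.sig = false  [A₀.wid == true]
27. n14.off = -5  [terminal]
28. n15.sig = 18  [terminal]
29. n16.sig = 27  [terminal]
30. n13.mk = -1  [f.off + 4]
31. n13.off = true  [f.off > -6]
32. n8.key = -3  [B.mk - 2]
33. n8.hot = "zpk"  [A₁.hot ++ "k"]
34. n7.live = false  [E.sig > 12]
35. n7.depth = 28  [E.sig + 16]
36. n0.tag = 6  [6]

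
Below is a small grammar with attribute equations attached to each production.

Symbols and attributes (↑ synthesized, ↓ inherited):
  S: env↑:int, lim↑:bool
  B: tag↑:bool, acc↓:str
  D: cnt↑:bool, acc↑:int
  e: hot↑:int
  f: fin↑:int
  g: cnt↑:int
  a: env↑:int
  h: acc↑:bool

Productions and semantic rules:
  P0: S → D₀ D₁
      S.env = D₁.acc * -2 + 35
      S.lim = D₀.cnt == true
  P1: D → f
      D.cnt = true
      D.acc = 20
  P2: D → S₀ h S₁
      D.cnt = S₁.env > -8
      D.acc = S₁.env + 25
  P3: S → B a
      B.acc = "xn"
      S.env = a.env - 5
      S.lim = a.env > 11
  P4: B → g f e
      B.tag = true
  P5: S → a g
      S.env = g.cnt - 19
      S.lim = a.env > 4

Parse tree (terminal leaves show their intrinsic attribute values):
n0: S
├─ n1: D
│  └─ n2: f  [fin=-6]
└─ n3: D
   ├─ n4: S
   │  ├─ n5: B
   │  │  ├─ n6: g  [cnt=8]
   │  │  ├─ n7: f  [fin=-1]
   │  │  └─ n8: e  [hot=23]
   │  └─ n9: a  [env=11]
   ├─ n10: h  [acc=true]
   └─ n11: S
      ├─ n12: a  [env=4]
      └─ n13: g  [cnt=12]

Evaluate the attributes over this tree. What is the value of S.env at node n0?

-1

1. n2.fin = -6  [terminal]
2. n1.cnt = true  [true]
3. n1.acc = 20  [20]
4. n5.acc = "xn"  ["xn"]
5. n6.cnt = 8  [terminal]
6. n7.fin = -1  [terminal]
7. n8.hot = 23  [terminal]
8. n5.tag = true  [true]
9. n9.env = 11  [terminal]
10. n4.env = 6  [a.env - 5]
11. n4.lim = false  [a.env > 11]
12. n10.acc = true  [terminal]
13. n12.env = 4  [terminal]
14. n13.cnt = 12  [terminal]
15. n11.env = -7  [g.cnt - 19]
16. n11.lim = false  [a.env > 4]
17. n3.cnt = true  [S₁.env > -8]
18. n3.acc = 18  [S₁.env + 25]
19. n0.env = -1  [D₁.acc * -2 + 35]
20. n0.lim = true  [D₀.cnt == true]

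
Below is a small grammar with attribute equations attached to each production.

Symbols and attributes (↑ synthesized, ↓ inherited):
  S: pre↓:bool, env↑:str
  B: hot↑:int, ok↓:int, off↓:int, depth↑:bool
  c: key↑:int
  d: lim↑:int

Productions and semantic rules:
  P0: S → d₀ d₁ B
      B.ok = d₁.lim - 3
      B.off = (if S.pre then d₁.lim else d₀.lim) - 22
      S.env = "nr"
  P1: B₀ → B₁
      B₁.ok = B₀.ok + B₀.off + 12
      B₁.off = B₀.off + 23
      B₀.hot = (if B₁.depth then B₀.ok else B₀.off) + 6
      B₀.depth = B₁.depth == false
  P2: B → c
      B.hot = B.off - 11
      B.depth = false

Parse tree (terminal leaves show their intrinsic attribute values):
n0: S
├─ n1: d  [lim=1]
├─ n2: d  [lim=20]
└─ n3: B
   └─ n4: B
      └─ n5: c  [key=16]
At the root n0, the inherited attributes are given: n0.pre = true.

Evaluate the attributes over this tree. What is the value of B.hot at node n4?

10

1. n0.pre = true  [given at root]
2. n1.lim = 1  [terminal]
3. n2.lim = 20  [terminal]
4. n3.ok = 17  [d₁.lim - 3]
5. n3.off = -2  [(if S.pre then d₁.lim else d₀.lim) - 22]
6. n4.ok = 27  [B₀.ok + B₀.off + 12]
7. n4.off = 21  [B₀.off + 23]
8. n5.key = 16  [terminal]
9. n4.hot = 10  [B.off - 11]
10. n4.depth = false  [false]
11. n3.hot = 4  [(if B₁.depth then B₀.ok else B₀.off) + 6]
12. n3.depth = true  [B₁.depth == false]
13. n0.env = "nr"  ["nr"]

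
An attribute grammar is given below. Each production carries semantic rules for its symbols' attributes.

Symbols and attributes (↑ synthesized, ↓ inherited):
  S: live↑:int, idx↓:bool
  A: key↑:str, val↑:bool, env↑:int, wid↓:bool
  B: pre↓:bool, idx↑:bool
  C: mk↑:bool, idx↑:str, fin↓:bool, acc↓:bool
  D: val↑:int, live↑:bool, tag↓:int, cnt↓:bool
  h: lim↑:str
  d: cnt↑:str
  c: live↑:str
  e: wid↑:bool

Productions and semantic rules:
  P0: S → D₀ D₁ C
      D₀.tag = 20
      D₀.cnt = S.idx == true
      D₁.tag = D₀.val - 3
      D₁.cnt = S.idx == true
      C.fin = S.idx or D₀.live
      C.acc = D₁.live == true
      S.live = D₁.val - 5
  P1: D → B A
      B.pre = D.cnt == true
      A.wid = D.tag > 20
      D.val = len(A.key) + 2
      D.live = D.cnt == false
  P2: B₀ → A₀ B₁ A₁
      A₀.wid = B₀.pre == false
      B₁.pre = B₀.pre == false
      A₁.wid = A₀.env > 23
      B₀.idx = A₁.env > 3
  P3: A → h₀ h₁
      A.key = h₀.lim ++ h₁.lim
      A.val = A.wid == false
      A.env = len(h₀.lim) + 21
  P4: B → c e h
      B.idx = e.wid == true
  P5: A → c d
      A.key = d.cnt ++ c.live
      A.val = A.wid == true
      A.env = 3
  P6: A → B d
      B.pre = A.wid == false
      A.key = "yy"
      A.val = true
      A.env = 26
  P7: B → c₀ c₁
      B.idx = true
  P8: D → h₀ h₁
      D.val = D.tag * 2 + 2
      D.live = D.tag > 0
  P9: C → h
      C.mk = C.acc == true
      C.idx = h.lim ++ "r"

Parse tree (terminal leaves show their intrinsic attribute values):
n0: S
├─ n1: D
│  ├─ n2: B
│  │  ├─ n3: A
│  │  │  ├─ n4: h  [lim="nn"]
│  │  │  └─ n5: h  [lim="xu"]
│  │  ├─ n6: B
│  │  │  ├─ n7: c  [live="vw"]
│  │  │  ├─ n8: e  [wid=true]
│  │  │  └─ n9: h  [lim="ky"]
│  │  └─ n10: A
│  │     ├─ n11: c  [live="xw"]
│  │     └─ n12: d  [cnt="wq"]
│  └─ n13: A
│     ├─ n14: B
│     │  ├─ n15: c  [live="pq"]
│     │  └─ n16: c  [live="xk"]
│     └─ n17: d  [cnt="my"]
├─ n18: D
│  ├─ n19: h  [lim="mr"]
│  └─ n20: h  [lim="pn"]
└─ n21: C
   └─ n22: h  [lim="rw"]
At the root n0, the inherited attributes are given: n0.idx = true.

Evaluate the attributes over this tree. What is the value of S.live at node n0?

-1

1. n0.idx = true  [given at root]
2. n1.tag = 20  [20]
3. n1.cnt = true  [S.idx == true]
4. n2.pre = true  [D.cnt == true]
5. n3.wid = false  [B₀.pre == false]
6. n4.lim = "nn"  [terminal]
7. n5.lim = "xu"  [terminal]
8. n3.key = "nnxu"  [h₀.lim ++ h₁.lim]
9. n3.val = true  [A.wid == false]
10. n3.env = 23  [len(h₀.lim) + 21]
11. n6.pre = false  [B₀.pre == false]
12. n7.live = "vw"  [terminal]
13. n8.wid = true  [terminal]
14. n9.lim = "ky"  [terminal]
15. n6.idx = true  [e.wid == true]
16. n10.wid = false  [A₀.env > 23]
17. n11.live = "xw"  [terminal]
18. n12.cnt = "wq"  [terminal]
19. n10.key = "wqxw"  [d.cnt ++ c.live]
20. n10.val = false  [A.wid == true]
21. n10.env = 3  [3]
22. n2.idx = false  [A₁.env > 3]
23. n13.wid = false  [D.tag > 20]
24. n14.pre = true  [A.wid == false]
25. n15.live = "pq"  [terminal]
26. n16.live = "xk"  [terminal]
27. n14.idx = true  [true]
28. n17.cnt = "my"  [terminal]
29. n13.key = "yy"  ["yy"]
30. n13.val = true  [true]
31. n13.env = 26  [26]
32. n1.val = 4  [len(A.key) + 2]
33. n1.live = false  [D.cnt == false]
34. n18.tag = 1  [D₀.val - 3]
35. n18.cnt = true  [S.idx == true]
36. n19.lim = "mr"  [terminal]
37. n20.lim = "pn"  [terminal]
38. n18.val = 4  [D.tag * 2 + 2]
39. n18.live = true  [D.tag > 0]
40. n21.fin = true  [S.idx or D₀.live]
41. n21.acc = true  [D₁.live == true]
42. n22.lim = "rw"  [terminal]
43. n21.mk = true  [C.acc == true]
44. n21.idx = "rwr"  [h.lim ++ "r"]
45. n0.live = -1  [D₁.val - 5]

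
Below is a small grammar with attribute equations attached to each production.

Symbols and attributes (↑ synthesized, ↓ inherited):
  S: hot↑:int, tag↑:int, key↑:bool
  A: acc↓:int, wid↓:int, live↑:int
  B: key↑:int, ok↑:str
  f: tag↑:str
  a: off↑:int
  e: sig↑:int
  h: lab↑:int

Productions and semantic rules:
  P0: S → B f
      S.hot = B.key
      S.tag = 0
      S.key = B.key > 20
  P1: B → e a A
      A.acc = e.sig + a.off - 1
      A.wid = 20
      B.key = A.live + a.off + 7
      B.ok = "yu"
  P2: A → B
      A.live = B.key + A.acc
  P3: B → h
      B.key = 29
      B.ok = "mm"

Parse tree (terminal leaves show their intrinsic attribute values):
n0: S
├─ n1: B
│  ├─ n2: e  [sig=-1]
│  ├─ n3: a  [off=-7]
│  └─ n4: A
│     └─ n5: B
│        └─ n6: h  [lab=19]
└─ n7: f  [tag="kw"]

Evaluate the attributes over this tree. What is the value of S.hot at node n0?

1. n2.sig = -1  [terminal]
2. n3.off = -7  [terminal]
3. n4.acc = -9  [e.sig + a.off - 1]
4. n4.wid = 20  [20]
5. n6.lab = 19  [terminal]
6. n5.key = 29  [29]
7. n5.ok = "mm"  ["mm"]
8. n4.live = 20  [B.key + A.acc]
9. n1.key = 20  [A.live + a.off + 7]
10. n1.ok = "yu"  ["yu"]
11. n7.tag = "kw"  [terminal]
12. n0.hot = 20  [B.key]
13. n0.tag = 0  [0]
14. n0.key = false  [B.key > 20]

20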